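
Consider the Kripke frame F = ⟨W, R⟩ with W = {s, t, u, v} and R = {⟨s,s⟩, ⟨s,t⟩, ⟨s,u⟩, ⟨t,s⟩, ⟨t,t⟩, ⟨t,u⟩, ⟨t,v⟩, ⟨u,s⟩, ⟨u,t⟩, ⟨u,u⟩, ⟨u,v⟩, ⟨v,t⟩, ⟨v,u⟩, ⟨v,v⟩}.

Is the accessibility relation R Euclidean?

Euclidean: no — t R s and t R v, but not s R v.

No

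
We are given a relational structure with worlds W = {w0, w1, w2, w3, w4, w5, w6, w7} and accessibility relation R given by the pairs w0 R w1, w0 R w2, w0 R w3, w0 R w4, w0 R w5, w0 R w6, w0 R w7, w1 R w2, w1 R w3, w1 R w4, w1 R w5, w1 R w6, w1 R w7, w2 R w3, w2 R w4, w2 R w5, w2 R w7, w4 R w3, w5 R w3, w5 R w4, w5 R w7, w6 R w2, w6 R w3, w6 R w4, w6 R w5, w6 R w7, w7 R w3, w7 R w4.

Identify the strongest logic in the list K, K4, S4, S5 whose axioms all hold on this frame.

Transitive (axiom 4): yes — every two-step R-path is closed by a direct edge.
Reflexive (axiom T): no — w0 is not related to itself.
Euclidean (axiom 5): no — w0 R w2 and w0 R w1, but not w2 R w1.
So F validates K, K4; S4 would additionally require R to be reflexive. The strongest is K4.

K4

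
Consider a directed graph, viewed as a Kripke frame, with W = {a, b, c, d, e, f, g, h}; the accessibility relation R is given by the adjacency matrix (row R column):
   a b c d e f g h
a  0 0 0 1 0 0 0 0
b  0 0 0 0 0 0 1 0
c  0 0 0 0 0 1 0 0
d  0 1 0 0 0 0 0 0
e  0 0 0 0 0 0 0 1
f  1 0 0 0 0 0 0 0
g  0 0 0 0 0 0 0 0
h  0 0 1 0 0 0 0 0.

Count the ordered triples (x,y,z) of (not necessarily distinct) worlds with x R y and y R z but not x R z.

Enumerating: (a,d,b), (c,f,a), (d,b,g), (e,h,c), (f,a,d), (h,c,f).

6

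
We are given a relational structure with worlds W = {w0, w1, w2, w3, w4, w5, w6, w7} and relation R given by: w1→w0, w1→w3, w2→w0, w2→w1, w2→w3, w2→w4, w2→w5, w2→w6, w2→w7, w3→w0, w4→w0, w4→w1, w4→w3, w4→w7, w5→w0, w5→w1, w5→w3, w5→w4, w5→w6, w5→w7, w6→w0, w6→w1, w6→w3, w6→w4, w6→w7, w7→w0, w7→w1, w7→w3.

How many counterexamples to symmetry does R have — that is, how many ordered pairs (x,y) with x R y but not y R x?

Enumerating: (w1,w0), (w1,w3), (w2,w0), (w2,w1), (w2,w3), (w2,w4), (w2,w5), (w2,w6), (w2,w7), (w3,w0), (w4,w0), (w4,w1), … and 16 more.
Total: 28.

28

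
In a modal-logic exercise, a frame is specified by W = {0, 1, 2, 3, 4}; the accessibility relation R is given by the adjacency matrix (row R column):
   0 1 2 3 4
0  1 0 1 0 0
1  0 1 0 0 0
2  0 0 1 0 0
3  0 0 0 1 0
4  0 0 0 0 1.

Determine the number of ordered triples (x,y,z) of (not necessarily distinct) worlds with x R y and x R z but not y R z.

Enumerating: (0,2,0).

1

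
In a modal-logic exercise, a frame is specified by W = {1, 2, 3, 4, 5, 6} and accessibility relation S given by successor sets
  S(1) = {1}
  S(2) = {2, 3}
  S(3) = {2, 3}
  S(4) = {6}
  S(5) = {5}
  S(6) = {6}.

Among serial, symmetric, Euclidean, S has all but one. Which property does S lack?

Serial: yes — every world has a successor (e.g. 1 S 1).
Symmetric: no — 4 S 6 but not 6 S 4.
Euclidean: yes — any two successors of a common world are S-related.
Only symmetric fails.

symmetric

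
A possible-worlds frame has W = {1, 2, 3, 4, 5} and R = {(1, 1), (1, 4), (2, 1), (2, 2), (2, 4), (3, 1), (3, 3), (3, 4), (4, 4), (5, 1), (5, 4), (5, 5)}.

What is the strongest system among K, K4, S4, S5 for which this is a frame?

Transitive (axiom 4): yes — every two-step R-path is closed by a direct edge.
Reflexive (axiom T): yes — every world is R-related to itself.
Euclidean (axiom 5): no — 2 R 4 and 2 R 1, but not 4 R 1.
So F validates K, K4, S4; S5 would additionally require R to be Euclidean. The strongest is S4.

S4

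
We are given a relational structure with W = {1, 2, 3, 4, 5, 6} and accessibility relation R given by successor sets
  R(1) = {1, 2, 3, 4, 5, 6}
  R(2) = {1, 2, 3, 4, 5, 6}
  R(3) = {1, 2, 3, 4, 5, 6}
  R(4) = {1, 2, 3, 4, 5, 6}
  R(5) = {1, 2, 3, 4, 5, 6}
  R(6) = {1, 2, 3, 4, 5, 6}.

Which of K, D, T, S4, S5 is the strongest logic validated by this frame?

Serial (axiom D): yes — every world has a successor (e.g. 1 R 1).
Reflexive (axiom T): yes — every world is R-related to itself.
Transitive (axiom 4): yes — every two-step R-path is closed by a direct edge.
Euclidean (axiom 5): yes — any two successors of a common world are R-related.
So F validates K, D, T, S4, S5. The strongest is S5.

S5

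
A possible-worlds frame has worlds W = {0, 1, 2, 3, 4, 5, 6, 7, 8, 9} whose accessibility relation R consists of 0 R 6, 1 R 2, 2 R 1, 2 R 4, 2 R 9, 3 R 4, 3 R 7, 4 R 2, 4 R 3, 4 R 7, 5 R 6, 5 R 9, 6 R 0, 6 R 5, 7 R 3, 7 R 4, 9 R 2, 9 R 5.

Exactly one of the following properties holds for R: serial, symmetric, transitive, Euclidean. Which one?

Serial: no — 8 has no R-successor.
Symmetric: yes — every pair in R has its reverse in R.
Transitive: no — 0 R 6 and 6 R 5, but not 0 R 5.
Euclidean: no — 2 R 1 and 2 R 4, but not 1 R 4.
Only symmetric holds.

symmetric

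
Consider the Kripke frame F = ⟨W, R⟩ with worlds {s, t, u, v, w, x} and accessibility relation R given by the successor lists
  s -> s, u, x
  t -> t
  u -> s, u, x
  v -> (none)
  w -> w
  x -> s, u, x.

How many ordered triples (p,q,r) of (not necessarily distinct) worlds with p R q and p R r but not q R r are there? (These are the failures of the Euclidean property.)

0

R is Euclidean; there are no such tuples.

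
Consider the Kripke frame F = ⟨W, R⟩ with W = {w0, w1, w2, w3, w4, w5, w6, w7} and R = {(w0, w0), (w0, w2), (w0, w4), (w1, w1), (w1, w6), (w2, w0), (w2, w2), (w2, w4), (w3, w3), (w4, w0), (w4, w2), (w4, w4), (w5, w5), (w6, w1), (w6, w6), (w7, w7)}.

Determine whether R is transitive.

Yes

Transitive: yes — every two-step R-path is closed by a direct edge.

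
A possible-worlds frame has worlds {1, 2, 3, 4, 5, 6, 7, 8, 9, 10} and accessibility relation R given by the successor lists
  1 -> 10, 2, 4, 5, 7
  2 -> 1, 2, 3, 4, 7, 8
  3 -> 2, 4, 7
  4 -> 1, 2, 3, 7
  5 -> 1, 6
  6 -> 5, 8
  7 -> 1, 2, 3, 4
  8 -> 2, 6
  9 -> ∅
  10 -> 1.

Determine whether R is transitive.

Transitive: no — 1 R 2 and 2 R 3, but not 1 R 3.

No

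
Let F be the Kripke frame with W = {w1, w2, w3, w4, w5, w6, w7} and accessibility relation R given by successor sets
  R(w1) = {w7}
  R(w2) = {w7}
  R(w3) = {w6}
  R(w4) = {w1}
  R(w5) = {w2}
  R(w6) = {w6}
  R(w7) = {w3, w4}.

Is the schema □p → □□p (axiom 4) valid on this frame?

Axiom 4 corresponds to the accessibility relation being transitive.
Transitive: no — w1 R w7 and w7 R w3, but not w1 R w3.

No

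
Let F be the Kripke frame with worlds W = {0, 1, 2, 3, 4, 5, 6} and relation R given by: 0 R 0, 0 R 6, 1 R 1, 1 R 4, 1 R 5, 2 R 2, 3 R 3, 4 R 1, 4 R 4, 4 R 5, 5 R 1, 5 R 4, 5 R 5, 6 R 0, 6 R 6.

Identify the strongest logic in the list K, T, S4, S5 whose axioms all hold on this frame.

S5

Reflexive (axiom T): yes — every world is R-related to itself.
Transitive (axiom 4): yes — every two-step R-path is closed by a direct edge.
Euclidean (axiom 5): yes — any two successors of a common world are R-related.
So F validates K, T, S4, S5. The strongest is S5.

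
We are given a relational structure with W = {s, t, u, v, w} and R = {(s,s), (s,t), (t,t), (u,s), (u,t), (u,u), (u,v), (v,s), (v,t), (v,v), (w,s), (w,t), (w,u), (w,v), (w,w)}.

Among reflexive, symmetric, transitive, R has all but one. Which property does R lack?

symmetric

Reflexive: yes — every world is R-related to itself.
Symmetric: no — s R t but not t R s.
Transitive: yes — every two-step R-path is closed by a direct edge.
Only symmetric fails.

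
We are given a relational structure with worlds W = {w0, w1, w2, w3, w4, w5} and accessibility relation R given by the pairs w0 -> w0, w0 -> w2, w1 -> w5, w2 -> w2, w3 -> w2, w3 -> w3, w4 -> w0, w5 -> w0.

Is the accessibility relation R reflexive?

Reflexive: no — w1 is not related to itself.

No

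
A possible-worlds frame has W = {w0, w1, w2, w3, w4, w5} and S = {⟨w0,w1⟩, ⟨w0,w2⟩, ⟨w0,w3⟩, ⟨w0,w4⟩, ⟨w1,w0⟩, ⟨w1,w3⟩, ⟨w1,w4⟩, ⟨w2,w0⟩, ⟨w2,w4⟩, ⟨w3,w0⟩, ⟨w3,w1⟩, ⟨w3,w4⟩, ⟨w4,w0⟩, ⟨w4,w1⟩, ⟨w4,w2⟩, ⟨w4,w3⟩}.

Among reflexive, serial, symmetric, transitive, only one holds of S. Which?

Reflexive: no — w0 is not related to itself.
Serial: no — w5 has no S-successor.
Symmetric: yes — every pair in S has its reverse in S.
Transitive: no — w1 S w0 and w0 S w2, but not w1 S w2.
Only symmetric holds.

symmetric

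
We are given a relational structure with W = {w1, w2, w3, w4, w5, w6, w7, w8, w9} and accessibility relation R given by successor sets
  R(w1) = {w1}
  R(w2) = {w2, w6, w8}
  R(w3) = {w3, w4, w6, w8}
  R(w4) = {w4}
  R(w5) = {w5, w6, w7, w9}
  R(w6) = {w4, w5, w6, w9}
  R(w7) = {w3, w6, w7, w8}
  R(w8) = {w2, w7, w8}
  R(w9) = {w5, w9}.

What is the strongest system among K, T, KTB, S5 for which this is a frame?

Reflexive (axiom T): yes — every world is R-related to itself.
Symmetric (axiom B): no — w2 R w6 but not w6 R w2.
Euclidean (axiom 5): no — w2 R w6 and w2 R w8, but not w6 R w8.
So F validates K, T; KTB would additionally require R to be symmetric. The strongest is T.

T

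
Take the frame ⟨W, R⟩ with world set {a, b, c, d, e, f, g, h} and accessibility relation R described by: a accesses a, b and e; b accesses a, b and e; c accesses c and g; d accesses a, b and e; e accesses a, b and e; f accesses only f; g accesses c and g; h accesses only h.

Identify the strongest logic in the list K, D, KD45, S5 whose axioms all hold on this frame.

KD45

Serial (axiom D): yes — every world has a successor (e.g. a R a).
Euclidean (axiom 5): yes — any two successors of a common world are R-related.
Transitive (axiom 4): yes — every two-step R-path is closed by a direct edge.
Reflexive (axiom T): no — d is not related to itself.
So F validates K, D, KD45; S5 would additionally require R to be reflexive. The strongest is KD45.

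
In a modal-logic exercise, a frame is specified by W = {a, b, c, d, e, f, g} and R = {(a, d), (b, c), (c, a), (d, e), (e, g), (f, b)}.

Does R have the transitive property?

Transitive: no — a R d and d R e, but not a R e.

No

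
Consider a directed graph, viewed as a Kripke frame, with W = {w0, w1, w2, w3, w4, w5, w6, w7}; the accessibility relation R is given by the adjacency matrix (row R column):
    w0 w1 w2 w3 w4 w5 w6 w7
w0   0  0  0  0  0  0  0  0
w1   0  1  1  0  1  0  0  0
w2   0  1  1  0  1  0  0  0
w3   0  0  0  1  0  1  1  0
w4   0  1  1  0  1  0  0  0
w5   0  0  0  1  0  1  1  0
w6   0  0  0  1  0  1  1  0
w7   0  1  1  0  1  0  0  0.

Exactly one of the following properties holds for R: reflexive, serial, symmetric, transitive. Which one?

Reflexive: no — w0 is not related to itself.
Serial: no — w0 has no R-successor.
Symmetric: no — w7 R w1 but not w1 R w7.
Transitive: yes — every two-step R-path is closed by a direct edge.
Only transitive holds.

transitive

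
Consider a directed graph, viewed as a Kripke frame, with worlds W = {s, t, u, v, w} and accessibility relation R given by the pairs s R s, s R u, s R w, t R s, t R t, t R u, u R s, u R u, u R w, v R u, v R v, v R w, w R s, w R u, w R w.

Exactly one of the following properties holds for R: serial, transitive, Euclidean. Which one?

Serial: yes — every world has a successor (e.g. s R s).
Transitive: no — t R s and s R w, but not t R w.
Euclidean: no — t R s and t R t, but not s R t.
Only serial holds.

serial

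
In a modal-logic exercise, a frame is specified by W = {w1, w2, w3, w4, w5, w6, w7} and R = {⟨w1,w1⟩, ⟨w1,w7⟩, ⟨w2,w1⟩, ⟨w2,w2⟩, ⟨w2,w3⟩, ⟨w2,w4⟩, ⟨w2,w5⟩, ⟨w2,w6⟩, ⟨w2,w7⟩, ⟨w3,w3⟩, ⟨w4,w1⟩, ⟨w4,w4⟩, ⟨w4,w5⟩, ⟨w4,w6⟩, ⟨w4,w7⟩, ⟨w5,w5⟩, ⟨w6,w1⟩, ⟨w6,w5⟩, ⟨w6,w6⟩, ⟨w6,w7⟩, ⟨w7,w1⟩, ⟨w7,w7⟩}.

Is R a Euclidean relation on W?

Euclidean: no — w2 R w1 and w2 R w3, but not w1 R w3.

No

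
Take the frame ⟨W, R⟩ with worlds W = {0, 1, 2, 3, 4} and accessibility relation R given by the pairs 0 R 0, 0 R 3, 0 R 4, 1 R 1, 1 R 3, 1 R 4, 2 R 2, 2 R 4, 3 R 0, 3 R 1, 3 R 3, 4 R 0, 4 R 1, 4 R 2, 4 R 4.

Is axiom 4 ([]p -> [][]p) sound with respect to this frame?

No

By correspondence theory, 4 is valid on a frame iff R is transitive.
Transitive: no — 0 R 3 and 3 R 1, but not 0 R 1.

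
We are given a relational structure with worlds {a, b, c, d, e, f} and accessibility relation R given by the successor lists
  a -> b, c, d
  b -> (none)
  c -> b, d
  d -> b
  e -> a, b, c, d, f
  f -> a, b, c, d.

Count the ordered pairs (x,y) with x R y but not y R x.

15

Enumerating: (a,b), (a,c), (a,d), (c,b), (c,d), (d,b), (e,a), (e,b), (e,c), (e,d), (e,f), (f,a), (f,b), (f,c), (f,d).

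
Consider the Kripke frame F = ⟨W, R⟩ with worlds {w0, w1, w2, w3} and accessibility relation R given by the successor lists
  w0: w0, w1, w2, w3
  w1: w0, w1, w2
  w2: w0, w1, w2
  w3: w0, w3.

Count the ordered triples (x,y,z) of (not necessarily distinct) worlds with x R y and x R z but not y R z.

4

Enumerating: (w0,w1,w3), (w0,w2,w3), (w0,w3,w1), (w0,w3,w2).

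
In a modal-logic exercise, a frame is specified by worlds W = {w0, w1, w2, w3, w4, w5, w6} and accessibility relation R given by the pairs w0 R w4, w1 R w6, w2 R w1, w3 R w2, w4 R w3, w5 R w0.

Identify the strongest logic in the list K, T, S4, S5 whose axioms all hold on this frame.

K

Reflexive (axiom T): no — w0 is not related to itself.
Transitive (axiom 4): no — w0 R w4 and w4 R w3, but not w0 R w3.
Euclidean (axiom 5): no — w0 R w4 and w0 R w4, but not w4 R w4.
So F validates K; T would additionally require R to be reflexive. The strongest is K.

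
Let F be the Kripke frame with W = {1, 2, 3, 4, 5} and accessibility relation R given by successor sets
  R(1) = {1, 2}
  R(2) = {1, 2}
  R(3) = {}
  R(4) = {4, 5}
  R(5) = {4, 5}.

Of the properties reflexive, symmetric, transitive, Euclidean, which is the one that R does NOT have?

reflexive

Reflexive: no — 3 is not related to itself.
Symmetric: yes — every pair in R has its reverse in R.
Transitive: yes — every two-step R-path is closed by a direct edge.
Euclidean: yes — any two successors of a common world are R-related.
Only reflexive fails.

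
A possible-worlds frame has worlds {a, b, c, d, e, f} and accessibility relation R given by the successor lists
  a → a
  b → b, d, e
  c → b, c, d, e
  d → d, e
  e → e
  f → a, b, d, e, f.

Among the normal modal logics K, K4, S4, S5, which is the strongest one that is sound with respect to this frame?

S4

Transitive (axiom 4): yes — every two-step R-path is closed by a direct edge.
Reflexive (axiom T): yes — every world is R-related to itself.
Euclidean (axiom 5): no — b R e and b R d, but not e R d.
So F validates K, K4, S4; S5 would additionally require R to be Euclidean. The strongest is S4.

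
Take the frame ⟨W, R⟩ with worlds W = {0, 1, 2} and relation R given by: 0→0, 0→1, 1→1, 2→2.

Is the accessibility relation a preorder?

Reflexive: yes — every world is R-related to itself.
Transitive: yes — every two-step R-path is closed by a direct edge.
So R is a preorder.

Yes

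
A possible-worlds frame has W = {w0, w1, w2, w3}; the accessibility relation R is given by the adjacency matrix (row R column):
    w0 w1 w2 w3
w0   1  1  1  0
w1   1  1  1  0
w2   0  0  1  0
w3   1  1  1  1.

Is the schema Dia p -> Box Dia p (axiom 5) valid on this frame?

No

By correspondence theory, 5 is valid on a frame iff R is Euclidean.
Euclidean: no — w0 R w2 and w0 R w1, but not w2 R w1.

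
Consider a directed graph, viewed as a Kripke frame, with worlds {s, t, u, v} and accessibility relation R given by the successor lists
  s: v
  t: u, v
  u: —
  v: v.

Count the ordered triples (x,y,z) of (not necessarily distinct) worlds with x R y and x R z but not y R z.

3

Enumerating: (t,u,u), (t,u,v), (t,v,u).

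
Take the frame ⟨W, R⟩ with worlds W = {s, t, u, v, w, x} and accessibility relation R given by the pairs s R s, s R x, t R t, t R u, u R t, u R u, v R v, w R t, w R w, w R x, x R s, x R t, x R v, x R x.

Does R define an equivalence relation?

No

Reflexive: yes — every world is R-related to itself.
Symmetric: no — w R t but not t R w.
Transitive: no — s R x and x R t, but not s R t.
So R is not an equivalence relation.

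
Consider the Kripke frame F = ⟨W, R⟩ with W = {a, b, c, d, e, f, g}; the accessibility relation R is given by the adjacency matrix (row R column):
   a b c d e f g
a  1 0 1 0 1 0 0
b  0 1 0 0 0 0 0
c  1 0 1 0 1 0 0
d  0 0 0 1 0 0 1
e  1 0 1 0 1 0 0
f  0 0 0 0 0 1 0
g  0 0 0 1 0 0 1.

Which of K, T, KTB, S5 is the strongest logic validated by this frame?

Reflexive (axiom T): yes — every world is R-related to itself.
Symmetric (axiom B): yes — every pair in R has its reverse in R.
Euclidean (axiom 5): yes — any two successors of a common world are R-related.
So F validates K, T, KTB, S5. The strongest is S5.

S5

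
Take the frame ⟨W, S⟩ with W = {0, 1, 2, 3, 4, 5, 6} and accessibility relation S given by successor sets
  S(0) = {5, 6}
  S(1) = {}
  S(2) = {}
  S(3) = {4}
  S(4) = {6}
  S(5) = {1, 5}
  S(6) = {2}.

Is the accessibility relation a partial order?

No

Reflexive: no — 0 is not related to itself.
Transitive: no — 0 S 5 and 5 S 1, but not 0 S 1.
Antisymmetric: yes — no distinct pair is related both ways.
So S is not a partial order.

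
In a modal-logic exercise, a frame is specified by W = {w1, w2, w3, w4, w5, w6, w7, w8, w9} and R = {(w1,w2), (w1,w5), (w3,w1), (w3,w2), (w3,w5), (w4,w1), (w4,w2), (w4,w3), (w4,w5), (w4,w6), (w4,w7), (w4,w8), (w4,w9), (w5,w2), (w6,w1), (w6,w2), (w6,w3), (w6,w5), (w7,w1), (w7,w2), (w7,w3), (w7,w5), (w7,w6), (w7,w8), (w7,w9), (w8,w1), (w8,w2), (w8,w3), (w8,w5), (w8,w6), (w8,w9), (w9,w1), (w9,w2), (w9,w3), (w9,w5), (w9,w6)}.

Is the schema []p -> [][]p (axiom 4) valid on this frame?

Yes

The schema 4 characterises exactly the transitive frames.
Transitive: yes — every two-step R-path is closed by a direct edge.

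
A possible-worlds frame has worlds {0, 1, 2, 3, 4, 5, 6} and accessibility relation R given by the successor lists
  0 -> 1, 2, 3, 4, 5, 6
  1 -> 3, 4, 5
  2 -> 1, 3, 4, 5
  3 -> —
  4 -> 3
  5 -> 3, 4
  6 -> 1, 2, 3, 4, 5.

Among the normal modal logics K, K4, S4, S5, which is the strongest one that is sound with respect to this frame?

K4

Transitive (axiom 4): yes — every two-step R-path is closed by a direct edge.
Reflexive (axiom T): no — 0 is not related to itself.
Euclidean (axiom 5): no — 0 R 1 and 0 R 2, but not 1 R 2.
So F validates K, K4; S4 would additionally require R to be reflexive. The strongest is K4.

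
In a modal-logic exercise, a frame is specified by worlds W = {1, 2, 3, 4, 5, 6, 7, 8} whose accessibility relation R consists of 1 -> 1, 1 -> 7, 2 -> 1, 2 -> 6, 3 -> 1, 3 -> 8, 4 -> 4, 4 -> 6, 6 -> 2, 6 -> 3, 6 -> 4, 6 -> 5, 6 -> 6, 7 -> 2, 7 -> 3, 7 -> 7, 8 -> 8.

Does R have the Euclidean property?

No

Euclidean: no — 2 R 1 and 2 R 6, but not 1 R 6.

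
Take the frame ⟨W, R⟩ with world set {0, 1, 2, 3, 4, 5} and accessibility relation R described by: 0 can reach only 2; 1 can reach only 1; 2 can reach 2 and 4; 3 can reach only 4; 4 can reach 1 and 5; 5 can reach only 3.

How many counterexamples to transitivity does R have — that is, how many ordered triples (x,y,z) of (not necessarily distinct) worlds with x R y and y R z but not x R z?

Enumerating: (0,2,4), (2,4,1), (2,4,5), (3,4,1), (3,4,5), (4,5,3), (5,3,4).

7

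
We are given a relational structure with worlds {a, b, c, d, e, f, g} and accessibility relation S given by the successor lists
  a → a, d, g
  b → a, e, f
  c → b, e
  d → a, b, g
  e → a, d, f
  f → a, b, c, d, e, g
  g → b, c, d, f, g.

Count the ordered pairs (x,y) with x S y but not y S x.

Enumerating: (a,g), (b,a), (b,e), (c,b), (c,e), (d,b), (e,a), (e,d), (f,a), (f,c), (f,d), (g,b), (g,c).

13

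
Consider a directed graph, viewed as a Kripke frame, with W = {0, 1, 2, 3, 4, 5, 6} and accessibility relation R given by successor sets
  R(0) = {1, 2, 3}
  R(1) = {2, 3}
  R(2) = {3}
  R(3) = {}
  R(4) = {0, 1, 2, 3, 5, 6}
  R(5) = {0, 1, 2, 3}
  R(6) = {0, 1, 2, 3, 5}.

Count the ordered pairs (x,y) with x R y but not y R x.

Enumerating: (0,1), (0,2), (0,3), (1,2), (1,3), (2,3), (4,0), (4,1), (4,2), (4,3), (4,5), (4,6), … and 9 more.
Total: 21.

21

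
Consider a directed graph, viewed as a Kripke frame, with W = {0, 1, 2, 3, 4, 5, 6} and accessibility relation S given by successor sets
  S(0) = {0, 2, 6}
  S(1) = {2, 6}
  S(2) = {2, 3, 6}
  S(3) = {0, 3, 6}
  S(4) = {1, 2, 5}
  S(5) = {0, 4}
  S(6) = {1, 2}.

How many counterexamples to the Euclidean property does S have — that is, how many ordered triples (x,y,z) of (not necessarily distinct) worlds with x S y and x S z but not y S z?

Enumerating: (0,2,0), (0,6,0), (0,6,6), (1,6,6), (2,3,2), (2,6,3), (2,6,6), (3,0,3), (3,6,0), (3,6,3), (3,6,6), (4,1,1), … and 11 more.
Total: 23.

23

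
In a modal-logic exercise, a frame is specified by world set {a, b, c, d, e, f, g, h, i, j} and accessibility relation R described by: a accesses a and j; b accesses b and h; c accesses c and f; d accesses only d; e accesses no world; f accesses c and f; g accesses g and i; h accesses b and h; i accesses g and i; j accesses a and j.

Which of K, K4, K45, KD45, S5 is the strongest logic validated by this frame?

Transitive (axiom 4): yes — every two-step R-path is closed by a direct edge.
Euclidean (axiom 5): yes — any two successors of a common world are R-related.
Serial (axiom D): no — e has no R-successor.
Reflexive (axiom T): no — e is not related to itself.
So F validates K, K4, K45; KD45 would additionally require R to be serial. The strongest is K45.

K45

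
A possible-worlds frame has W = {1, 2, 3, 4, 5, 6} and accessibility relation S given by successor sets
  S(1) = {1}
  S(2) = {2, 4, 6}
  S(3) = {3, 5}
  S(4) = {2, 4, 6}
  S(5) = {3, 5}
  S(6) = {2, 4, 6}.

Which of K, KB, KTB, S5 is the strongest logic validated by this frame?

S5

Symmetric (axiom B): yes — every pair in S has its reverse in S.
Reflexive (axiom T): yes — every world is S-related to itself.
Euclidean (axiom 5): yes — any two successors of a common world are S-related.
So F validates K, KB, KTB, S5. The strongest is S5.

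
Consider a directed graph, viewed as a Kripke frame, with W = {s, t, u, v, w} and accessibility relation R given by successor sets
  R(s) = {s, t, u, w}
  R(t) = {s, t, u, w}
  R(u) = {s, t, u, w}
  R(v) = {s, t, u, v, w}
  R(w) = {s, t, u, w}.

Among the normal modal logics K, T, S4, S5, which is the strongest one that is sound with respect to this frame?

S4

Reflexive (axiom T): yes — every world is R-related to itself.
Transitive (axiom 4): yes — every two-step R-path is closed by a direct edge.
Euclidean (axiom 5): no — v R s and v R v, but not s R v.
So F validates K, T, S4; S5 would additionally require R to be Euclidean. The strongest is S4.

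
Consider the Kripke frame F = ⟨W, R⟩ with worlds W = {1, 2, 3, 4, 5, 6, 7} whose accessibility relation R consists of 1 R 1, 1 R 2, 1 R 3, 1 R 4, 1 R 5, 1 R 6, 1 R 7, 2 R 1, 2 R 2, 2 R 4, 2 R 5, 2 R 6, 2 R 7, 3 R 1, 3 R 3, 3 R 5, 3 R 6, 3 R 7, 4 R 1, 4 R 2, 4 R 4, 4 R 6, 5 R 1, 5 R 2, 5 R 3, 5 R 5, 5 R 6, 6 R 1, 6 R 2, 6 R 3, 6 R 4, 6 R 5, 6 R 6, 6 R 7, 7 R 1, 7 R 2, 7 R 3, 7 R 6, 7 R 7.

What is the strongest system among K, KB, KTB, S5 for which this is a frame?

Symmetric (axiom B): yes — every pair in R has its reverse in R.
Reflexive (axiom T): yes — every world is R-related to itself.
Euclidean (axiom 5): no — 1 R 2 and 1 R 3, but not 2 R 3.
So F validates K, KB, KTB; S5 would additionally require R to be Euclidean. The strongest is KTB.

KTB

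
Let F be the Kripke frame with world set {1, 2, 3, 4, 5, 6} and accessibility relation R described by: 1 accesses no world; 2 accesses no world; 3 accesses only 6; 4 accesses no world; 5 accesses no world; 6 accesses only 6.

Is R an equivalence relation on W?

Reflexive: no — 1 is not related to itself.
Symmetric: no — 3 R 6 but not 6 R 3.
Transitive: yes — every two-step R-path is closed by a direct edge.
So R is not an equivalence relation.

No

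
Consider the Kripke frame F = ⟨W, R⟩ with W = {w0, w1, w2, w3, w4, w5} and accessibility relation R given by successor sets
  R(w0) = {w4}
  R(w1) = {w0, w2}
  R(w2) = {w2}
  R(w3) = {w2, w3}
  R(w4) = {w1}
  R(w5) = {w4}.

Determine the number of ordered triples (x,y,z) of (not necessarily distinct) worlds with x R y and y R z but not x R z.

5

Enumerating: (w0,w4,w1), (w1,w0,w4), (w4,w1,w0), (w4,w1,w2), (w5,w4,w1).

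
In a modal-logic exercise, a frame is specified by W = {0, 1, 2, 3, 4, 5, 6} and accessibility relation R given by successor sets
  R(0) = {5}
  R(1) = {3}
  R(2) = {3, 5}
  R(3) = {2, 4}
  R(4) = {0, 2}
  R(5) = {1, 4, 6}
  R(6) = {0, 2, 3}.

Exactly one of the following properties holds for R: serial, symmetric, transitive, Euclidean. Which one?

serial

Serial: yes — every world has a successor (e.g. 0 R 5).
Symmetric: no — 0 R 5 but not 5 R 0.
Transitive: no — 0 R 5 and 5 R 1, but not 0 R 1.
Euclidean: no — 2 R 3 and 2 R 5, but not 3 R 5.
Only serial holds.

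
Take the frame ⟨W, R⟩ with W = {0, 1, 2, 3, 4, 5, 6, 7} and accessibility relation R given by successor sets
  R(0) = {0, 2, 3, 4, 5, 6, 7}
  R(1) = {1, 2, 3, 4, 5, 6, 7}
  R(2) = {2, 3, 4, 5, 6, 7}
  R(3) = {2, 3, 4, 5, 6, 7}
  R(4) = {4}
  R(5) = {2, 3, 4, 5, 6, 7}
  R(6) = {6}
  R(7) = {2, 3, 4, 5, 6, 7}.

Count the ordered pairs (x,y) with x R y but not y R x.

Enumerating: (0,2), (0,3), (0,4), (0,5), (0,6), (0,7), (1,2), (1,3), (1,4), (1,5), (1,6), (1,7), … and 8 more.
Total: 20.

20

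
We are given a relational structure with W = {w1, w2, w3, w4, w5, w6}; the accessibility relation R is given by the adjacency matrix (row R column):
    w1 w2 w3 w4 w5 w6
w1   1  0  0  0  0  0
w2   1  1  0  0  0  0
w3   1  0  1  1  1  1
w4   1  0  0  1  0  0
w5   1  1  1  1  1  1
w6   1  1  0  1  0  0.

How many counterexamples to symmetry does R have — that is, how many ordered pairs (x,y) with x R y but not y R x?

Enumerating: (w2,w1), (w3,w1), (w3,w4), (w3,w6), (w4,w1), (w5,w1), (w5,w2), (w5,w4), (w5,w6), (w6,w1), (w6,w2), (w6,w4).

12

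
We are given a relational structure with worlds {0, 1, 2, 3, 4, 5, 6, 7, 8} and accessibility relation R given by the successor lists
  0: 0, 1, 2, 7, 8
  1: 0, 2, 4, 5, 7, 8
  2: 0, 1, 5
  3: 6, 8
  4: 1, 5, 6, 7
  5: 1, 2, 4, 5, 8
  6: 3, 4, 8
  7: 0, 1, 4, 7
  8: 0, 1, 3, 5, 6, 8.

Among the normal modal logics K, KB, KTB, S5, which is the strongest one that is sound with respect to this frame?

Symmetric (axiom B): yes — every pair in R has its reverse in R.
Reflexive (axiom T): no — 1 is not related to itself.
Euclidean (axiom 5): no — 0 R 2 and 0 R 7, but not 2 R 7.
So F validates K, KB; KTB would additionally require R to be reflexive. The strongest is KB.

KB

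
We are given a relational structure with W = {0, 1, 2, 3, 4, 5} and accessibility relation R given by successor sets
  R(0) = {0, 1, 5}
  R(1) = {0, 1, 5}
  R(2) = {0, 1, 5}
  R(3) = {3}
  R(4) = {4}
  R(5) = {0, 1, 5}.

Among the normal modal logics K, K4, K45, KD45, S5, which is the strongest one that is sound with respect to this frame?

KD45

Transitive (axiom 4): yes — every two-step R-path is closed by a direct edge.
Euclidean (axiom 5): yes — any two successors of a common world are R-related.
Serial (axiom D): yes — every world has a successor (e.g. 0 R 0).
Reflexive (axiom T): no — 2 is not related to itself.
So F validates K, K4, K45, KD45; S5 would additionally require R to be reflexive. The strongest is KD45.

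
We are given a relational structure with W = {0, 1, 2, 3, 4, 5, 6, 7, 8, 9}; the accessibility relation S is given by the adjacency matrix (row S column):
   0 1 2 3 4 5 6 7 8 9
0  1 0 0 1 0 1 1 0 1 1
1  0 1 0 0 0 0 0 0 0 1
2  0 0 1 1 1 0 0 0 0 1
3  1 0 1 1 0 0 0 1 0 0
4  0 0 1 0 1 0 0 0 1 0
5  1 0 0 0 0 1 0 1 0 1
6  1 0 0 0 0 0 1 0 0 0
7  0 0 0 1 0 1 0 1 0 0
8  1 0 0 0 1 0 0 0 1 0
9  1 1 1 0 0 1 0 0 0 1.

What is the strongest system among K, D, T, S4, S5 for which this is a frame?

Serial (axiom D): yes — every world has a successor (e.g. 0 S 0).
Reflexive (axiom T): yes — every world is S-related to itself.
Transitive (axiom 4): no — 0 S 3 and 3 S 2, but not 0 S 2.
Euclidean (axiom 5): no — 0 S 3 and 0 S 5, but not 3 S 5.
So F validates K, D, T; S4 would additionally require S to be transitive. The strongest is T.

T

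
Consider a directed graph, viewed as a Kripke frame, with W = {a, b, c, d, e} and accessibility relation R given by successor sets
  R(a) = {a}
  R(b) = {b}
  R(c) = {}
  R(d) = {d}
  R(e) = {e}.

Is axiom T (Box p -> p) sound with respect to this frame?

By correspondence theory, T is valid on a frame iff R is reflexive.
Reflexive: no — c is not related to itself.

No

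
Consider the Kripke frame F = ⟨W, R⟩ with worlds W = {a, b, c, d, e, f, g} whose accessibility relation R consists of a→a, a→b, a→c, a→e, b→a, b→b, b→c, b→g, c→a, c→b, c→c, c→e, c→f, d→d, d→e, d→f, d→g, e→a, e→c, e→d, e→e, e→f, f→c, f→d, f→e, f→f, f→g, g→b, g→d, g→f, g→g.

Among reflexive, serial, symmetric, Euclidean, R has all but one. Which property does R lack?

Euclidean

Reflexive: yes — every world is R-related to itself.
Serial: yes — every world has a successor (e.g. a R a).
Symmetric: yes — every pair in R has its reverse in R.
Euclidean: no — a R b and a R e, but not b R e.
Only Euclidean fails.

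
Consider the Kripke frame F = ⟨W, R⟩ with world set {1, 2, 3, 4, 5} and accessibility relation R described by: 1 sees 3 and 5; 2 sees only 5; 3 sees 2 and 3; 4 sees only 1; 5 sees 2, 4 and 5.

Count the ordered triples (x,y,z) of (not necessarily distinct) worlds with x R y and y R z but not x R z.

9

Enumerating: (1,3,2), (1,5,2), (1,5,4), (2,5,2), (2,5,4), (3,2,5), (4,1,3), (4,1,5), (5,4,1).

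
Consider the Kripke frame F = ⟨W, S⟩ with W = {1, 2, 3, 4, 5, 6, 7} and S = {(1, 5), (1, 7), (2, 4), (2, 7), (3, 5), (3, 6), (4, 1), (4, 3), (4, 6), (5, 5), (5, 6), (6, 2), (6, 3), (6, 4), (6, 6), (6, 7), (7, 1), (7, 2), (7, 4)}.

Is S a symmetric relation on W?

Symmetric: no — 1 S 5 but not 5 S 1.

No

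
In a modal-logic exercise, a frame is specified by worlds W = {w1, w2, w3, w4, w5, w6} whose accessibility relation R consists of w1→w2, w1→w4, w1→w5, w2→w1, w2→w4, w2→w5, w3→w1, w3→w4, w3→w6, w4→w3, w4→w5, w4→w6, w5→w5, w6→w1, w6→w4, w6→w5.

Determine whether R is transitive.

No

Transitive: no — w1 R w4 and w4 R w3, but not w1 R w3.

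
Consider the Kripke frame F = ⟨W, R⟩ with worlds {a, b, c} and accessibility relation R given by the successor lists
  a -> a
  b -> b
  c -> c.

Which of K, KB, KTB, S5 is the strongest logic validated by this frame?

S5

Symmetric (axiom B): yes — every pair in R has its reverse in R.
Reflexive (axiom T): yes — every world is R-related to itself.
Euclidean (axiom 5): yes — any two successors of a common world are R-related.
So F validates K, KB, KTB, S5. The strongest is S5.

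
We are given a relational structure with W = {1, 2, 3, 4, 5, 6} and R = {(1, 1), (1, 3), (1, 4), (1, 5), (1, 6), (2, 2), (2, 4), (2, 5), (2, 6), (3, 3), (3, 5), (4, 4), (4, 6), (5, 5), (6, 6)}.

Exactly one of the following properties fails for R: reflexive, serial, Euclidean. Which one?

Euclidean

Reflexive: yes — every world is R-related to itself.
Serial: yes — every world has a successor (e.g. 1 R 1).
Euclidean: no — 1 R 3 and 1 R 4, but not 3 R 4.
Only Euclidean fails.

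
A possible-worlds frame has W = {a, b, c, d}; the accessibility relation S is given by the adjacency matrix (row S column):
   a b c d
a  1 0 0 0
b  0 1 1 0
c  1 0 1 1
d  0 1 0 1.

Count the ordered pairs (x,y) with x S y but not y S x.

4

Enumerating: (b,c), (c,a), (c,d), (d,b).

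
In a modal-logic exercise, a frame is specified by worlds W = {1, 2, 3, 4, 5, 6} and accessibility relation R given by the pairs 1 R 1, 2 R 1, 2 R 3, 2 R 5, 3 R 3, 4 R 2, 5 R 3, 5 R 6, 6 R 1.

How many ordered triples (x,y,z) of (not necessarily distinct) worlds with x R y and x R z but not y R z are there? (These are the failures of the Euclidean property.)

10

Enumerating: (2,1,3), (2,1,5), (2,3,1), (2,3,5), (2,5,1), (2,5,5), (4,2,2), (5,3,6), (5,6,3), (5,6,6).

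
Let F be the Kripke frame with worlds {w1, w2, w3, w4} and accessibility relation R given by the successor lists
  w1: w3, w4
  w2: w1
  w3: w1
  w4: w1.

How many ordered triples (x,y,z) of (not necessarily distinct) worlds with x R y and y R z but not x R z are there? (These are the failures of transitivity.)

8

Enumerating: (w1,w3,w1), (w1,w4,w1), (w2,w1,w3), (w2,w1,w4), (w3,w1,w3), (w3,w1,w4), (w4,w1,w3), (w4,w1,w4).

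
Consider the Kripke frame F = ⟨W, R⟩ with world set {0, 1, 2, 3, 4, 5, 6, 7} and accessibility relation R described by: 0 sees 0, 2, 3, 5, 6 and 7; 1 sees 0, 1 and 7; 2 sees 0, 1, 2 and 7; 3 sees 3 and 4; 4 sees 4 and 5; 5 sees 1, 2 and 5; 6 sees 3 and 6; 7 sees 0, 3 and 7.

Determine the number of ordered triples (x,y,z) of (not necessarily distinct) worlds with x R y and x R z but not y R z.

Enumerating: (0,2,3), (0,2,5), (0,2,6), (0,3,0), (0,3,2), (0,3,5), (0,3,6), (0,3,7), (0,5,0), (0,5,3), (0,5,6), (0,5,7), … and 21 more.
Total: 33.

33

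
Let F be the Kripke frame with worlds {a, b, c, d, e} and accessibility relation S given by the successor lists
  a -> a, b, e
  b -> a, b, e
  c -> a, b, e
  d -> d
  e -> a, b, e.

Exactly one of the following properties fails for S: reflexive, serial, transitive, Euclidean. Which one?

Reflexive: no — c is not related to itself.
Serial: yes — every world has a successor (e.g. a S a).
Transitive: yes — every two-step S-path is closed by a direct edge.
Euclidean: yes — any two successors of a common world are S-related.
Only reflexive fails.

reflexive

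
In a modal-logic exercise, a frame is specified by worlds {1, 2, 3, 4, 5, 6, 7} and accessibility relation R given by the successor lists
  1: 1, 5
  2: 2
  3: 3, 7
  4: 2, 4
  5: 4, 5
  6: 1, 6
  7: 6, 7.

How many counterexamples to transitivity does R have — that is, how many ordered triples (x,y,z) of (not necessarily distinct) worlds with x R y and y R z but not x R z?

5

Enumerating: (1,5,4), (3,7,6), (5,4,2), (6,1,5), (7,6,1).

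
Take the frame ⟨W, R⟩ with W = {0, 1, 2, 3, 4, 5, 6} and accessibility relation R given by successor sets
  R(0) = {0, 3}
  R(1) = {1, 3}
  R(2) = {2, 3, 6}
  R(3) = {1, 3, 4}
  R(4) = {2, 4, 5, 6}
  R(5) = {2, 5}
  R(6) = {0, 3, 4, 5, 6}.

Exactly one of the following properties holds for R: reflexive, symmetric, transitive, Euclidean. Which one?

Reflexive: yes — every world is R-related to itself.
Symmetric: no — 0 R 3 but not 3 R 0.
Transitive: no — 0 R 3 and 3 R 1, but not 0 R 1.
Euclidean: no — 2 R 3 and 2 R 6, but not 3 R 6.
Only reflexive holds.

reflexive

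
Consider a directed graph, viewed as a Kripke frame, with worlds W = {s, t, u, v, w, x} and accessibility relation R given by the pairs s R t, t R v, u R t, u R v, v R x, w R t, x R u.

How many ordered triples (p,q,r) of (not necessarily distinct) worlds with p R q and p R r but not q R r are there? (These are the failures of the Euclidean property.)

8

Enumerating: (s,t,t), (t,v,v), (u,t,t), (u,v,t), (u,v,v), (v,x,x), (w,t,t), (x,u,u).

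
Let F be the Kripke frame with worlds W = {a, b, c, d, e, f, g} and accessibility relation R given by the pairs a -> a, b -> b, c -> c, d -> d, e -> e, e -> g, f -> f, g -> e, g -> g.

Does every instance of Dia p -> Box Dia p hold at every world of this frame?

Yes

Axiom 5 corresponds to the accessibility relation being Euclidean.
Euclidean: yes — any two successors of a common world are R-related.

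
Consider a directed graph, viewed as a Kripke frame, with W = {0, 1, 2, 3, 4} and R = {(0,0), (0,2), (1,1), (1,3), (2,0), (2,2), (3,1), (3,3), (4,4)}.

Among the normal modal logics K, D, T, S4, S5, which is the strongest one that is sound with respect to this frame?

S5

Serial (axiom D): yes — every world has a successor (e.g. 0 R 0).
Reflexive (axiom T): yes — every world is R-related to itself.
Transitive (axiom 4): yes — every two-step R-path is closed by a direct edge.
Euclidean (axiom 5): yes — any two successors of a common world are R-related.
So F validates K, D, T, S4, S5. The strongest is S5.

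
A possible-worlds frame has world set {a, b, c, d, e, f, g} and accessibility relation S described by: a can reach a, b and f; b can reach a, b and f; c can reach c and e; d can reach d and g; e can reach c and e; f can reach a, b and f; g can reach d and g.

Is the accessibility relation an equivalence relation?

Yes

Reflexive: yes — every world is S-related to itself.
Symmetric: yes — every pair in S has its reverse in S.
Transitive: yes — every two-step S-path is closed by a direct edge.
So S is an equivalence relation.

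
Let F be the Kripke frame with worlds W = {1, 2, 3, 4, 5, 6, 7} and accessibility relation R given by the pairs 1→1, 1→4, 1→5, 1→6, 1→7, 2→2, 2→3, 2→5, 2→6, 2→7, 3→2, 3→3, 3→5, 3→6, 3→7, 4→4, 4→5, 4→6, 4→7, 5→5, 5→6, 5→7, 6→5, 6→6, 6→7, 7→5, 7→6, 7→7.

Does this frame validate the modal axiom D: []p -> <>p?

Axiom D corresponds to the accessibility relation being serial.
Serial: yes — every world has a successor (e.g. 1 R 1).

Yes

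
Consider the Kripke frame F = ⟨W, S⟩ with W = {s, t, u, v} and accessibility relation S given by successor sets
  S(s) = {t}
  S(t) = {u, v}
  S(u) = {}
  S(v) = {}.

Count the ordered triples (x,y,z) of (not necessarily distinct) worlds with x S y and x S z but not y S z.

Enumerating: (s,t,t), (t,u,u), (t,u,v), (t,v,u), (t,v,v).

5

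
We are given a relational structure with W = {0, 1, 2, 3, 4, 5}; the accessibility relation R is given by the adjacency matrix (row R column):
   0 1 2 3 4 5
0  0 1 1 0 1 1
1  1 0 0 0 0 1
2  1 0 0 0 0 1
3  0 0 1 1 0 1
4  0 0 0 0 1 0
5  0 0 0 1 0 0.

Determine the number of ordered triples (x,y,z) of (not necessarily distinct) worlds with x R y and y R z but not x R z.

14

Enumerating: (0,1,0), (0,2,0), (0,5,3), (1,0,1), (1,0,2), (1,0,4), (1,5,3), (2,0,1), (2,0,2), (2,0,4), (2,5,3), (3,2,0), (5,3,2), (5,3,5).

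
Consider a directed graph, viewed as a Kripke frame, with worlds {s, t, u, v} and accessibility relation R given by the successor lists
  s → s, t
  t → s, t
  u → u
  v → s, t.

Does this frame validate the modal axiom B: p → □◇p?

By correspondence theory, B is valid on a frame iff R is symmetric.
Symmetric: no — v R s but not s R v.

No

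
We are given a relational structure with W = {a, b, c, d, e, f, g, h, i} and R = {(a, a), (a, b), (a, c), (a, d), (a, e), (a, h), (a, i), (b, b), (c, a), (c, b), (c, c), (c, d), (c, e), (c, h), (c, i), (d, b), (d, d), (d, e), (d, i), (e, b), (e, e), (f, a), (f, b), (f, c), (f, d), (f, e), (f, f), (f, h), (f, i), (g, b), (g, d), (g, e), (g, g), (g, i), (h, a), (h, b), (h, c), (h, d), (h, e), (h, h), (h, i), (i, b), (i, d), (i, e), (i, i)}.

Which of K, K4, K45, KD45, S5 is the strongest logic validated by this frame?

K4

Transitive (axiom 4): yes — every two-step R-path is closed by a direct edge.
Euclidean (axiom 5): no — a R b and a R c, but not b R c.
Serial (axiom D): yes — every world has a successor (e.g. a R a).
Reflexive (axiom T): yes — every world is R-related to itself.
So F validates K, K4; K45 would additionally require R to be Euclidean. The strongest is K4.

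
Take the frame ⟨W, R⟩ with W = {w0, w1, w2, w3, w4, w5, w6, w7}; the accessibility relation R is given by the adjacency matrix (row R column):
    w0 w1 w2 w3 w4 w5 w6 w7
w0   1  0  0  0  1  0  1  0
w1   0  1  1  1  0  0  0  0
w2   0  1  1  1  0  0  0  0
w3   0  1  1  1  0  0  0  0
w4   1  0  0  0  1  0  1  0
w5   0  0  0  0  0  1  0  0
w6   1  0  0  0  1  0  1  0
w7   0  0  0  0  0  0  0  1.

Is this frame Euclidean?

Yes

Euclidean: yes — any two successors of a common world are R-related.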